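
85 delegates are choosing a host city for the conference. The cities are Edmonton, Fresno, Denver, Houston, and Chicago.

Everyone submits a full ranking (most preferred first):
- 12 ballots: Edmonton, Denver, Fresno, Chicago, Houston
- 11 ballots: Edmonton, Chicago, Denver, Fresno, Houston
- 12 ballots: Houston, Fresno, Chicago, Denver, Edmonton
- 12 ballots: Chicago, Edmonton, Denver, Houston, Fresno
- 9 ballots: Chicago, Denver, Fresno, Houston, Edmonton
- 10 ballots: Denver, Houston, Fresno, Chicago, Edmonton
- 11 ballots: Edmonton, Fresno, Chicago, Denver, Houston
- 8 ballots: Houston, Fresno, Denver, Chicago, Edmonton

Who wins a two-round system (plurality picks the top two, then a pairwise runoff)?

Round 1 first-place votes: Edmonton 34, Fresno 0, Denver 10, Houston 20, Chicago 21. Edmonton and Chicago advance.
Runoff: Edmonton is ranked above Chicago on 34 ballots, Chicago above Edmonton on 51.

Chicago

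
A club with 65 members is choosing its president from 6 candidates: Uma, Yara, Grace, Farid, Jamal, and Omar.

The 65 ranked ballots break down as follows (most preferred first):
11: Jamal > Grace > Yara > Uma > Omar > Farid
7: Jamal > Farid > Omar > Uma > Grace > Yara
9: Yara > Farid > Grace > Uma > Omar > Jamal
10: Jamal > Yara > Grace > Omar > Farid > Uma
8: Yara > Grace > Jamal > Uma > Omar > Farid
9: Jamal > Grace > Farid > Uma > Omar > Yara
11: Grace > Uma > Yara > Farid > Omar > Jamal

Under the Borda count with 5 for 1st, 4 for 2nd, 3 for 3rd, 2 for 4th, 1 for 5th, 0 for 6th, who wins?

Grace

Uma: 11×2 + 7×2 + 9×2 + 10×0 + 8×2 + 9×2 + 11×4 = 132
Yara: 11×3 + 7×0 + 9×5 + 10×4 + 8×5 + 9×0 + 11×3 = 191
Grace: 11×4 + 7×1 + 9×3 + 10×3 + 8×4 + 9×4 + 11×5 = 231
Farid: 11×0 + 7×4 + 9×4 + 10×1 + 8×0 + 9×3 + 11×2 = 123
Jamal: 11×5 + 7×5 + 9×0 + 10×5 + 8×3 + 9×5 + 11×0 = 209
Omar: 11×1 + 7×3 + 9×1 + 10×2 + 8×1 + 9×1 + 11×1 = 89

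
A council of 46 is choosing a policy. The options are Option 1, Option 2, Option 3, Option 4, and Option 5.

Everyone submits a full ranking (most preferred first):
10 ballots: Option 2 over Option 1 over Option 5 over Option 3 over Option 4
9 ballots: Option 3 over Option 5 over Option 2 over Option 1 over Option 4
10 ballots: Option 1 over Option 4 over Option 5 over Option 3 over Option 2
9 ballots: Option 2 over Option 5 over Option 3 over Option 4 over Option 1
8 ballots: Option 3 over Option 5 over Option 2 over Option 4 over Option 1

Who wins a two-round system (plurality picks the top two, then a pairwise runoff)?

Round 1 first-place votes: Option 1 10, Option 2 19, Option 3 17, Option 4 0, Option 5 0. Option 2 and Option 3 advance.
Runoff: Option 2 is ranked above Option 3 on 19 ballots, Option 3 above Option 2 on 27.

Option 3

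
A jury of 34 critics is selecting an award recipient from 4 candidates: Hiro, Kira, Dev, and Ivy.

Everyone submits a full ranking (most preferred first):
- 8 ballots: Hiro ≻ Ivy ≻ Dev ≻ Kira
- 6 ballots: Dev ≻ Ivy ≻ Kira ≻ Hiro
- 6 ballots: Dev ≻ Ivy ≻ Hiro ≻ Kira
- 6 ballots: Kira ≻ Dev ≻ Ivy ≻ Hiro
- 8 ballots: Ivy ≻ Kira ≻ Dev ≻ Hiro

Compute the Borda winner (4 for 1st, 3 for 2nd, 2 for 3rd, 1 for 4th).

Ivy

Hiro: 8×4 + 6×1 + 6×2 + 6×1 + 8×1 = 64
Kira: 8×1 + 6×2 + 6×1 + 6×4 + 8×3 = 74
Dev: 8×2 + 6×4 + 6×4 + 6×3 + 8×2 = 98
Ivy: 8×3 + 6×3 + 6×3 + 6×2 + 8×4 = 104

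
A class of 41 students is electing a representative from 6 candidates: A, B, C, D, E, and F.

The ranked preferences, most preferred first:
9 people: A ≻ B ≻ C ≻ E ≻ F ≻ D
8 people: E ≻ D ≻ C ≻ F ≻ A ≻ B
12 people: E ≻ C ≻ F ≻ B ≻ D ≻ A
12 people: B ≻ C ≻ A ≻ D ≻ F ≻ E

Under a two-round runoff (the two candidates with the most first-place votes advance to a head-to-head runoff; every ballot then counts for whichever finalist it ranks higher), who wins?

Round 1 first-place votes: A 9, B 12, C 0, D 0, E 20, F 0. E and B advance.
Runoff: E is ranked above B on 20 ballots, B above E on 21.

B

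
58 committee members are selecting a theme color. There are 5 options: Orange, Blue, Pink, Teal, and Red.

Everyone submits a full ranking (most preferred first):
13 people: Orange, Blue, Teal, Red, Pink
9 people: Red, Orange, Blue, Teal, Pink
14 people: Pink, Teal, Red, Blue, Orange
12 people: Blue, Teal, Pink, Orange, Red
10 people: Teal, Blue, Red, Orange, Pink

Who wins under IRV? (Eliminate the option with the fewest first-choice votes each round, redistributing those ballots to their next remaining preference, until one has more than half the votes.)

Round 1: Orange 13, Blue 12, Pink 14, Teal 10, Red 9. Red eliminated.
Round 2: Orange 22, Blue 12, Pink 14, Teal 10. Teal eliminated.
Round 3: Orange 22, Blue 22, Pink 14. Pink eliminated.
Round 4: Orange 22, Blue 36. Blue has a majority (≥30).

Blue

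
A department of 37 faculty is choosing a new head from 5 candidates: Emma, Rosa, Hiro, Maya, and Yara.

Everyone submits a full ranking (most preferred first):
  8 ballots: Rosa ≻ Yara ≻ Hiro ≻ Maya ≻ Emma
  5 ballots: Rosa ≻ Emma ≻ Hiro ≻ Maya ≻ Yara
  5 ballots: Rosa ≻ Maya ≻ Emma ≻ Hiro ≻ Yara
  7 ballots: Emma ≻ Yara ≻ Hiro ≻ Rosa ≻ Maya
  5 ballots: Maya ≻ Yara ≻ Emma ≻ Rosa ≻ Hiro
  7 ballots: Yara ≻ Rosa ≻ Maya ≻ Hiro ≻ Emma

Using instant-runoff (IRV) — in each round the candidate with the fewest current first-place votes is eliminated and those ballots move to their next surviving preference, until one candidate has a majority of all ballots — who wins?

Yara

Round 1: Emma 7, Rosa 18, Hiro 0, Maya 5, Yara 7. Hiro eliminated.
Round 2: Emma 7, Rosa 18, Maya 5, Yara 7. Maya eliminated.
Round 3: Emma 7, Rosa 18, Yara 12. Emma eliminated.
Round 4: Rosa 18, Yara 19. Yara has a majority (≥19).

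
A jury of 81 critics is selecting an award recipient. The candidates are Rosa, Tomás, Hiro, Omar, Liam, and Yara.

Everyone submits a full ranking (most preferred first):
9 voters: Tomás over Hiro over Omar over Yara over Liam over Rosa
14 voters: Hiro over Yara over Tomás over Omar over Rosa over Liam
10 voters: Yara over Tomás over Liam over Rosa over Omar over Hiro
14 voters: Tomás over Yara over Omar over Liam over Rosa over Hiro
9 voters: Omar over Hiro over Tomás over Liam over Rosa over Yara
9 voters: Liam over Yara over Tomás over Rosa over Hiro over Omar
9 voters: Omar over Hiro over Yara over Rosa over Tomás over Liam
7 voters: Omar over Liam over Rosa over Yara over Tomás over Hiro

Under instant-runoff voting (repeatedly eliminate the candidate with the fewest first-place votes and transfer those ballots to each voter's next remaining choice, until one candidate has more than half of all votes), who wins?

Round 1: Rosa 0, Tomás 23, Hiro 14, Omar 25, Liam 9, Yara 10. Rosa eliminated.
Round 2: Tomás 23, Hiro 14, Omar 25, Liam 9, Yara 10. Liam eliminated.
Round 3: Tomás 23, Hiro 14, Omar 25, Yara 19. Hiro eliminated.
Round 4: Tomás 23, Omar 25, Yara 33. Tomás eliminated.
Round 5: Omar 34, Yara 47. Yara has a majority (≥41).

Yara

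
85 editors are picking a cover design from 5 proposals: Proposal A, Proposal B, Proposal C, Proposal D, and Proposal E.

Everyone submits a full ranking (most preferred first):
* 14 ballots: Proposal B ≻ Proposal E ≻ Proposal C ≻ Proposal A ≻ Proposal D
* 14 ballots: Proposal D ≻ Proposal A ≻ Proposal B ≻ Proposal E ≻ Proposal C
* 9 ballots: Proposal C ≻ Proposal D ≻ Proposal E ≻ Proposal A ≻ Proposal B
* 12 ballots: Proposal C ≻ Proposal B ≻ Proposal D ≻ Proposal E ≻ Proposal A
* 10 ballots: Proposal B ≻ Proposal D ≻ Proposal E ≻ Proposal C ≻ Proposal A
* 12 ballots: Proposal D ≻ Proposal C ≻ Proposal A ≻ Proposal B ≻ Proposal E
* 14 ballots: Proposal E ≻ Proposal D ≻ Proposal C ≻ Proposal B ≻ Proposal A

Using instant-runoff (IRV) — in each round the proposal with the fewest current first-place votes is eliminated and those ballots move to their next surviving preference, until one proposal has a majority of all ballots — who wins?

Proposal D

Round 1: Proposal A 0, Proposal B 24, Proposal C 21, Proposal D 26, Proposal E 14. Proposal A eliminated.
Round 2: Proposal B 24, Proposal C 21, Proposal D 26, Proposal E 14. Proposal E eliminated.
Round 3: Proposal B 24, Proposal C 21, Proposal D 40. Proposal C eliminated.
Round 4: Proposal B 36, Proposal D 49. Proposal D has a majority (≥43).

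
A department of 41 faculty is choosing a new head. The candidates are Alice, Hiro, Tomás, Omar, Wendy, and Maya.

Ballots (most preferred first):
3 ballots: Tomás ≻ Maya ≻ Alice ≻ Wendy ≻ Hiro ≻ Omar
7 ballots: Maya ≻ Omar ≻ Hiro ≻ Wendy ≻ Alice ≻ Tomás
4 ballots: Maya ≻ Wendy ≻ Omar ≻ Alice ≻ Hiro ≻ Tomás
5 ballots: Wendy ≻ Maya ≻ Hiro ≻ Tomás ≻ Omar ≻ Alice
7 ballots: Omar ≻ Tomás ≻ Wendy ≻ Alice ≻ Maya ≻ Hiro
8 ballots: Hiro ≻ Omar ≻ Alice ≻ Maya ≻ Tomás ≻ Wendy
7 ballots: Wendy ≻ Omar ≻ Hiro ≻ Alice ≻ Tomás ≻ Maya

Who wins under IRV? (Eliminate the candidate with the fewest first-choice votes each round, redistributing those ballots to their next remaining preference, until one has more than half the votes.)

Maya

Round 1: Alice 0, Hiro 8, Tomás 3, Omar 7, Wendy 12, Maya 11. Alice eliminated.
Round 2: Hiro 8, Tomás 3, Omar 7, Wendy 12, Maya 11. Tomás eliminated.
Round 3: Hiro 8, Omar 7, Wendy 12, Maya 14. Omar eliminated.
Round 4: Hiro 8, Wendy 19, Maya 14. Hiro eliminated.
Round 5: Wendy 19, Maya 22. Maya has a majority (≥21).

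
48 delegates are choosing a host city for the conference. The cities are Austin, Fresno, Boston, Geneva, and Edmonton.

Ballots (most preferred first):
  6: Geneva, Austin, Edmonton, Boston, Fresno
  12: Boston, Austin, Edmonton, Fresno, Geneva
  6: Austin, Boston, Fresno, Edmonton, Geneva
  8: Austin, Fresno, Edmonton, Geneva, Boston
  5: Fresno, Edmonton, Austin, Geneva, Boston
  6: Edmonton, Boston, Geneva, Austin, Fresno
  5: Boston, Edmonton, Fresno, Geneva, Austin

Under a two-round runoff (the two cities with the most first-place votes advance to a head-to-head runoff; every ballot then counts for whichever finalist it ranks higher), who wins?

Round 1 first-place votes: Austin 14, Fresno 5, Boston 17, Geneva 6, Edmonton 6. Boston and Austin advance.
Runoff: Boston is ranked above Austin on 23 ballots, Austin above Boston on 25.

Austin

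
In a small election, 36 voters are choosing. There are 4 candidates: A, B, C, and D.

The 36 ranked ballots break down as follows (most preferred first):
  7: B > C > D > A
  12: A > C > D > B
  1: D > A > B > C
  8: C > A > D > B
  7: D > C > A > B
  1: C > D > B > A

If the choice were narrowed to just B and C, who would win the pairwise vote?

B is ranked above C on 8 ballots; C above B on 28.

C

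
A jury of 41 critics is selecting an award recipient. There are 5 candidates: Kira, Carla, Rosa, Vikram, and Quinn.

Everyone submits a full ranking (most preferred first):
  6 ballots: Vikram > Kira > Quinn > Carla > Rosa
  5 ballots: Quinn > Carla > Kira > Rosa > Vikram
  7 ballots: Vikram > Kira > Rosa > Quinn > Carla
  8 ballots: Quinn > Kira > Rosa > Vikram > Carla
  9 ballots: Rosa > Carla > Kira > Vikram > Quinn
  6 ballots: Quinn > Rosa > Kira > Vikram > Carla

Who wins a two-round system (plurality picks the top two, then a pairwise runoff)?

Round 1 first-place votes: Kira 0, Carla 0, Rosa 9, Vikram 13, Quinn 19. Quinn and Vikram advance.
Runoff: Quinn is ranked above Vikram on 19 ballots, Vikram above Quinn on 22.

Vikram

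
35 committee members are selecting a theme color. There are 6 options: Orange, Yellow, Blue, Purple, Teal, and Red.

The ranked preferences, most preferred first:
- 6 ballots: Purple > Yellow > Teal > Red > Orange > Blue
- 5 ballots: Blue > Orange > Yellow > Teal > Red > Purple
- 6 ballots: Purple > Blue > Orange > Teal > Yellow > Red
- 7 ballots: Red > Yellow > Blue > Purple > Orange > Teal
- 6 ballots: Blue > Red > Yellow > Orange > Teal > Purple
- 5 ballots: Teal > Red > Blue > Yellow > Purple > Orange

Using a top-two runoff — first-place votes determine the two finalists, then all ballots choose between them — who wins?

Blue

Round 1 first-place votes: Orange 0, Yellow 0, Blue 11, Purple 12, Teal 5, Red 7. Purple and Blue advance.
Runoff: Purple is ranked above Blue on 12 ballots, Blue above Purple on 23.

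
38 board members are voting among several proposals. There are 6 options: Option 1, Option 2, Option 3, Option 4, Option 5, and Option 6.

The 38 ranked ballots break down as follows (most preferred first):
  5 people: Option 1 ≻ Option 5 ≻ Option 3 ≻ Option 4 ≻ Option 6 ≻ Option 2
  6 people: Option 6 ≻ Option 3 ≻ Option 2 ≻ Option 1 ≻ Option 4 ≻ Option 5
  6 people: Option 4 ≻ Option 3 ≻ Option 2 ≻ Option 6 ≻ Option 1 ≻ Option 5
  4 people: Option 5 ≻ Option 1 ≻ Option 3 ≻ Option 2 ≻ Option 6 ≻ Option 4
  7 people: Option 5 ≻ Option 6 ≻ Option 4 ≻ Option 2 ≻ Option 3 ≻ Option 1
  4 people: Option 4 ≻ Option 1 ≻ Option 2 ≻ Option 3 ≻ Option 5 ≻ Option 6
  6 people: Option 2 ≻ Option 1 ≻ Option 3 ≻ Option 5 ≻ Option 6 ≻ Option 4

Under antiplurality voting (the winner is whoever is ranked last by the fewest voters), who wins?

Option 3

Last-place votes: Option 1 7, Option 2 5, Option 3 0, Option 4 10, Option 5 12, Option 6 4.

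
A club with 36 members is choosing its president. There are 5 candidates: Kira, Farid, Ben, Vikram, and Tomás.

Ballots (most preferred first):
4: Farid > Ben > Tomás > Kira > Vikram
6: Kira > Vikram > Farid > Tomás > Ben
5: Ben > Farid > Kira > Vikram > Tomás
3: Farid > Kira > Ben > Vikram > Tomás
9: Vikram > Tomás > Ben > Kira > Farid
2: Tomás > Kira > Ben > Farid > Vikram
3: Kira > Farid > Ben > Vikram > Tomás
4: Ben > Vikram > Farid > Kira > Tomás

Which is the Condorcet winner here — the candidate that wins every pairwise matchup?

Ben

Ben vs Kira: 22–14
Ben vs Farid: 20–16
Ben vs Vikram: 21–15
Ben vs Tomás: 19–17
Ben beats every other candidate.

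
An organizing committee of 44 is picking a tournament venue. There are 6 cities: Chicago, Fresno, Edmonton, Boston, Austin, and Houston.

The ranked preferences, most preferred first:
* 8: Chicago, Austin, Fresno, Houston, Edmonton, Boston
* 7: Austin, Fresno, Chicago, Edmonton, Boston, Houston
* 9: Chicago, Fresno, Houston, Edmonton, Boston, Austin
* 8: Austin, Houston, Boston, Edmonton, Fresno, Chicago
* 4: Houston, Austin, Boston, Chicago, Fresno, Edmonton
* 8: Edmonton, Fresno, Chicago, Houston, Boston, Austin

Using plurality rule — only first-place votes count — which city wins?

First-place votes: Chicago 17, Fresno 0, Edmonton 8, Boston 0, Austin 15, Houston 4.

Chicago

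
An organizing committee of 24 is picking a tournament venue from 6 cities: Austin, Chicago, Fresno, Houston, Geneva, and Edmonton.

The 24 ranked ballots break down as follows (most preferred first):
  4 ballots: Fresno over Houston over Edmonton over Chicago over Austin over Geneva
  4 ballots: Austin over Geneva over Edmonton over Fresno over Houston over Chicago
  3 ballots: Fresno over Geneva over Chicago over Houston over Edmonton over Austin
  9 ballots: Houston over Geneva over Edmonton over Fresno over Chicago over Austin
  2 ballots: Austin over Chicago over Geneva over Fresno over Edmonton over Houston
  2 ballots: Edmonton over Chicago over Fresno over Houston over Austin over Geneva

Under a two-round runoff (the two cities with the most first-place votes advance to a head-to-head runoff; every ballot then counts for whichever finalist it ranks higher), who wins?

Fresno

Round 1 first-place votes: Austin 6, Chicago 0, Fresno 7, Houston 9, Geneva 0, Edmonton 2. Houston and Fresno advance.
Runoff: Houston is ranked above Fresno on 9 ballots, Fresno above Houston on 15.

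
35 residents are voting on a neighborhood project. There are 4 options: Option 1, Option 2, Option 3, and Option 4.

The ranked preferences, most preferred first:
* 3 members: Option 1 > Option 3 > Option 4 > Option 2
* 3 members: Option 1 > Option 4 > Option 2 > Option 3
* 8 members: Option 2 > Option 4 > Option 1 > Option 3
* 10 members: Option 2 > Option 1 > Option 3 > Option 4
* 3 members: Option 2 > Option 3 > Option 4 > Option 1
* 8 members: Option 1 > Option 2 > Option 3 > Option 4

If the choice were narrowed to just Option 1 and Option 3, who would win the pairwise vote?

Option 1

Option 1 is ranked above Option 3 on 32 ballots; Option 3 above Option 1 on 3.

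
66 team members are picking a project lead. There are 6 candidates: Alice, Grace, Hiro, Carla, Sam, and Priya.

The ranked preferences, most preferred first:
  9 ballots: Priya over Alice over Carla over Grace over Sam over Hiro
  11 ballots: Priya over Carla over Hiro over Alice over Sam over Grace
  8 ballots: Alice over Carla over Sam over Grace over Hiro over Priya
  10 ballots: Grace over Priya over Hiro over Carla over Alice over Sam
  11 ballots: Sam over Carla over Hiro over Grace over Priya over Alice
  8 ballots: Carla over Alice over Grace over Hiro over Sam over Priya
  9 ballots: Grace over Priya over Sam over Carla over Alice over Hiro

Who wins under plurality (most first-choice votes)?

First-place votes: Alice 8, Grace 19, Hiro 0, Carla 8, Sam 11, Priya 20.

Priya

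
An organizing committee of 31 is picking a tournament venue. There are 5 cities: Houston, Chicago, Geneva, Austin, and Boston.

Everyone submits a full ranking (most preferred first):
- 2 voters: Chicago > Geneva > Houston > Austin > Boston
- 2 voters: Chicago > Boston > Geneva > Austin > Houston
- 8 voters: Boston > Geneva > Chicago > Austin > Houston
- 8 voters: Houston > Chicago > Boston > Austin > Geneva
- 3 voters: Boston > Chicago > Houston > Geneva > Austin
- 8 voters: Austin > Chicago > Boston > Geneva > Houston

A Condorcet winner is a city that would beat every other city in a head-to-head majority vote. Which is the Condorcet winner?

Chicago vs Houston: 23–8
Chicago vs Geneva: 23–8
Chicago vs Austin: 23–8
Chicago vs Boston: 20–11
Chicago beats every other city.

Chicago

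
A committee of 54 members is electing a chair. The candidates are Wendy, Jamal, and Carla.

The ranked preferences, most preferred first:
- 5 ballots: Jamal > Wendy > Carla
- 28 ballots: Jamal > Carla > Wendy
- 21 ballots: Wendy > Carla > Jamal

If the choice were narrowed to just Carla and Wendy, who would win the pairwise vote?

Carla

Carla is ranked above Wendy on 28 ballots; Wendy above Carla on 26.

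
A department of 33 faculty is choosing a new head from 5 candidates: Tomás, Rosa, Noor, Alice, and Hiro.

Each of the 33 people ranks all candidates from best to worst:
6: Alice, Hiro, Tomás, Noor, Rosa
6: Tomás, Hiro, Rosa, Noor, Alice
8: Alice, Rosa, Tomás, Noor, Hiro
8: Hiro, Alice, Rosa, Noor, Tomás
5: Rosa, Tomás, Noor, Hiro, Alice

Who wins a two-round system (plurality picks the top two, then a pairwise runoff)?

Hiro

Round 1 first-place votes: Tomás 6, Rosa 5, Noor 0, Alice 14, Hiro 8. Alice and Hiro advance.
Runoff: Alice is ranked above Hiro on 14 ballots, Hiro above Alice on 19.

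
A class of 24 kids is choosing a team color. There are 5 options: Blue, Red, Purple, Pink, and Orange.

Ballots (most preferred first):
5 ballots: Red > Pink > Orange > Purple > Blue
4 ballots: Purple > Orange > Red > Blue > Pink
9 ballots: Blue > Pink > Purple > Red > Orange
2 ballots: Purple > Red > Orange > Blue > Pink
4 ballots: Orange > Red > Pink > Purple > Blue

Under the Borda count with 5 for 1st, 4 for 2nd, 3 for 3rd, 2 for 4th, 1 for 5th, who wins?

Blue: 5×1 + 4×2 + 9×5 + 2×2 + 4×1 = 66
Red: 5×5 + 4×3 + 9×2 + 2×4 + 4×4 = 79
Purple: 5×2 + 4×5 + 9×3 + 2×5 + 4×2 = 75
Pink: 5×4 + 4×1 + 9×4 + 2×1 + 4×3 = 74
Orange: 5×3 + 4×4 + 9×1 + 2×3 + 4×5 = 66

Red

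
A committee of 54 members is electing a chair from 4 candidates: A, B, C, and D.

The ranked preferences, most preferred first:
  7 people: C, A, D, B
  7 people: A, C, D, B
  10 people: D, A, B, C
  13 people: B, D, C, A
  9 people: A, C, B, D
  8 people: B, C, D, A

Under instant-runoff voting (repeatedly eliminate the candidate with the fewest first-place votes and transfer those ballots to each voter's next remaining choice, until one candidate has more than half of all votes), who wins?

A

Round 1: A 16, B 21, C 7, D 10. C eliminated.
Round 2: A 23, B 21, D 10. D eliminated.
Round 3: A 33, B 21. A has a majority (≥28).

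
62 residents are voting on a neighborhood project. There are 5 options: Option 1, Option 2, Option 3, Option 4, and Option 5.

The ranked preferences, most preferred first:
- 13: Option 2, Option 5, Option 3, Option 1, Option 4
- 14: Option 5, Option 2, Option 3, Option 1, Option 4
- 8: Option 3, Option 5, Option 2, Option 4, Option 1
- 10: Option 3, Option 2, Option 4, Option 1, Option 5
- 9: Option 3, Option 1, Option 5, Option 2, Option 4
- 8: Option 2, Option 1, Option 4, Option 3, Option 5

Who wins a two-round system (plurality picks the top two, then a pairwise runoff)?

Option 2

Round 1 first-place votes: Option 1 0, Option 2 21, Option 3 27, Option 4 0, Option 5 14. Option 3 and Option 2 advance.
Runoff: Option 3 is ranked above Option 2 on 27 ballots, Option 2 above Option 3 on 35.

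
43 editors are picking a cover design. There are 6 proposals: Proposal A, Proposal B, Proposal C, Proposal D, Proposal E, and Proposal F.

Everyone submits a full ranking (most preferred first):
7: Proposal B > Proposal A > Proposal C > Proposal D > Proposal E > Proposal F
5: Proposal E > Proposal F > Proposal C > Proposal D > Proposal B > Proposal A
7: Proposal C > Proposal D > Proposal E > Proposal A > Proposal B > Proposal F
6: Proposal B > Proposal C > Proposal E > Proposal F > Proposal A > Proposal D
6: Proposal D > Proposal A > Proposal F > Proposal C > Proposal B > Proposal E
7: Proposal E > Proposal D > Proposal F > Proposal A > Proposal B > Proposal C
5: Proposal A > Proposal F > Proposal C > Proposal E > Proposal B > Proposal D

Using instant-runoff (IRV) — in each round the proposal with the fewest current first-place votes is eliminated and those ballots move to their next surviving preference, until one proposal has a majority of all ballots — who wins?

Round 1: Proposal A 5, Proposal B 13, Proposal C 7, Proposal D 6, Proposal E 12, Proposal F 0. Proposal F eliminated.
Round 2: Proposal A 5, Proposal B 13, Proposal C 7, Proposal D 6, Proposal E 12. Proposal A eliminated.
Round 3: Proposal B 13, Proposal C 12, Proposal D 6, Proposal E 12. Proposal D eliminated.
Round 4: Proposal B 13, Proposal C 18, Proposal E 12. Proposal E eliminated.
Round 5: Proposal B 20, Proposal C 23. Proposal C has a majority (≥22).

Proposal C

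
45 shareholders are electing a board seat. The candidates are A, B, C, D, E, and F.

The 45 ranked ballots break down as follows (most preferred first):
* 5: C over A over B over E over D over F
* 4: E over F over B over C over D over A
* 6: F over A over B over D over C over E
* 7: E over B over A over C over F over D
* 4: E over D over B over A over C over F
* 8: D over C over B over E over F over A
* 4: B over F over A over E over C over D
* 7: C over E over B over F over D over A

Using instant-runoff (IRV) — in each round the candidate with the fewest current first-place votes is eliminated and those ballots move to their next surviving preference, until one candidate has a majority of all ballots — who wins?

C

Round 1: A 0, B 4, C 12, D 8, E 15, F 6. A eliminated.
Round 2: B 4, C 12, D 8, E 15, F 6. B eliminated.
Round 3: C 12, D 8, E 15, F 10. D eliminated.
Round 4: C 20, E 15, F 10. F eliminated.
Round 5: C 26, E 19. C has a majority (≥23).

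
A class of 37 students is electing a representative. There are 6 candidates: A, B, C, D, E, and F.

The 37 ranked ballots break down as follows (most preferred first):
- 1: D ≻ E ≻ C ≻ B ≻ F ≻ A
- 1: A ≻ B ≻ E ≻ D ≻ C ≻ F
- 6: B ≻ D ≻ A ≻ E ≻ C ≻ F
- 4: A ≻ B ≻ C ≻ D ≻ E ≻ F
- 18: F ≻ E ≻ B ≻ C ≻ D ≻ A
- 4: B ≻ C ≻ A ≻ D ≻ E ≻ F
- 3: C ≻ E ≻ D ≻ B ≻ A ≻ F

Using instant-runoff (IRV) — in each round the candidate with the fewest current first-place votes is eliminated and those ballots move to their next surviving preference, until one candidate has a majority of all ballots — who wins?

Round 1: A 5, B 10, C 3, D 1, E 0, F 18. E eliminated.
Round 2: A 5, B 10, C 3, D 1, F 18. D eliminated.
Round 3: A 5, B 10, C 4, F 18. C eliminated.
Round 4: A 5, B 14, F 18. A eliminated.
Round 5: B 19, F 18. B has a majority (≥19).

B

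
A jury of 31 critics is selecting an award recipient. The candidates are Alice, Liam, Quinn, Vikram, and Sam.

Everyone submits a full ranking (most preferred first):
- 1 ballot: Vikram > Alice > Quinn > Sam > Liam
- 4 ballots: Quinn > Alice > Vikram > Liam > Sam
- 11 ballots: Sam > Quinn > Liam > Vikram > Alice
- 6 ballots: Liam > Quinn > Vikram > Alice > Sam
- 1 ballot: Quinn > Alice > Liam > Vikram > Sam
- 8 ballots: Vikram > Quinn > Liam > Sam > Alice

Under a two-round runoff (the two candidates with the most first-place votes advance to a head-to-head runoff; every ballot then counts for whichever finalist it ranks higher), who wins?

Round 1 first-place votes: Alice 0, Liam 6, Quinn 5, Vikram 9, Sam 11. Sam and Vikram advance.
Runoff: Sam is ranked above Vikram on 11 ballots, Vikram above Sam on 20.

Vikram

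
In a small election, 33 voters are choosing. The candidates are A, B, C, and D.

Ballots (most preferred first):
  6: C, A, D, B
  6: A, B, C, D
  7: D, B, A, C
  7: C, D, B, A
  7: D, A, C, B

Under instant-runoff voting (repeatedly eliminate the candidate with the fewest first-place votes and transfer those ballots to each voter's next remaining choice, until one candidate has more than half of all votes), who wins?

C

Round 1: A 6, B 0, C 13, D 14. B eliminated.
Round 2: A 6, C 13, D 14. A eliminated.
Round 3: C 19, D 14. C has a majority (≥17).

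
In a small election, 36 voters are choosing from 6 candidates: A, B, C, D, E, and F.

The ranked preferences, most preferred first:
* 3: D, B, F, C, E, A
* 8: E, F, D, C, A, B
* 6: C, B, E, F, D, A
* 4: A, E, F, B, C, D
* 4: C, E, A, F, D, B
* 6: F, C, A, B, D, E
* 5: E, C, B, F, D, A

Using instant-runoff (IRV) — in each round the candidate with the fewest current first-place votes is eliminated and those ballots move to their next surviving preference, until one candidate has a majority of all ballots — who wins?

C

Round 1: A 4, B 0, C 10, D 3, E 13, F 6. B eliminated.
Round 2: A 4, C 10, D 3, E 13, F 6. D eliminated.
Round 3: A 4, C 10, E 13, F 9. A eliminated.
Round 4: C 10, E 17, F 9. F eliminated.
Round 5: C 19, E 17. C has a majority (≥19).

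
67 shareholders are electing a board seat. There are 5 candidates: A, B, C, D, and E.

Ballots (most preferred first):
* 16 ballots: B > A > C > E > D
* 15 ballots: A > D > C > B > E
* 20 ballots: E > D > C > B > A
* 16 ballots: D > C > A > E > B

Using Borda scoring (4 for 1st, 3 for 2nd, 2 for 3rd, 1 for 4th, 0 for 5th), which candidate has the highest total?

A: 16×3 + 15×4 + 20×0 + 16×2 = 140
B: 16×4 + 15×1 + 20×1 + 16×0 = 99
C: 16×2 + 15×2 + 20×2 + 16×3 = 150
D: 16×0 + 15×3 + 20×3 + 16×4 = 169
E: 16×1 + 15×0 + 20×4 + 16×1 = 112

D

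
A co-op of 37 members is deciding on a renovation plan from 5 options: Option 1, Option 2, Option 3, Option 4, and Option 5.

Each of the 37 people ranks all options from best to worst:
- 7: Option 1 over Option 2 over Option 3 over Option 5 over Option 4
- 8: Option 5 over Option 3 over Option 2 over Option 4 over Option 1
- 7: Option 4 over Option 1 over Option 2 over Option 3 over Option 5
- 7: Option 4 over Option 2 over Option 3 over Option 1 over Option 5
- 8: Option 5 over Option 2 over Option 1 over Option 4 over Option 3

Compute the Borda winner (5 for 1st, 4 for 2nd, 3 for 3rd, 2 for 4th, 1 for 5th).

Option 2

Option 1: 7×5 + 8×1 + 7×4 + 7×2 + 8×3 = 109
Option 2: 7×4 + 8×3 + 7×3 + 7×4 + 8×4 = 133
Option 3: 7×3 + 8×4 + 7×2 + 7×3 + 8×1 = 96
Option 4: 7×1 + 8×2 + 7×5 + 7×5 + 8×2 = 109
Option 5: 7×2 + 8×5 + 7×1 + 7×1 + 8×5 = 108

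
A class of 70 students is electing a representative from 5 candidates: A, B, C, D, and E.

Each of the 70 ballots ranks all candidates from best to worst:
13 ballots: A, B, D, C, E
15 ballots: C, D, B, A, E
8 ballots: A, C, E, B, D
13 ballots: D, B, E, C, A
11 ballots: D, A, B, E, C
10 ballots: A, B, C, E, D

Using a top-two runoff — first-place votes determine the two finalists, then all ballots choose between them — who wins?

Round 1 first-place votes: A 31, B 0, C 15, D 24, E 0. A and D advance.
Runoff: A is ranked above D on 31 ballots, D above A on 39.

D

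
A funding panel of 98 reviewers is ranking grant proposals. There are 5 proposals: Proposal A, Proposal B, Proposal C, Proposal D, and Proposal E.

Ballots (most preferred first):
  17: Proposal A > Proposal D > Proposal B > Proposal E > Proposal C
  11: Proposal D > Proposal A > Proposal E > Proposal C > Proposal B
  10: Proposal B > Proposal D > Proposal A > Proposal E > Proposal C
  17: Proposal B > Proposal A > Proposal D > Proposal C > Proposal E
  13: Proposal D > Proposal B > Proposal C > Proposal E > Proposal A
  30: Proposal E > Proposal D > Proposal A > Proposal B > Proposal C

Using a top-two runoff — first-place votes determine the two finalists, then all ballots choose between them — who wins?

Round 1 first-place votes: Proposal A 17, Proposal B 27, Proposal C 0, Proposal D 24, Proposal E 30. Proposal E and Proposal B advance.
Runoff: Proposal E is ranked above Proposal B on 41 ballots, Proposal B above Proposal E on 57.

Proposal B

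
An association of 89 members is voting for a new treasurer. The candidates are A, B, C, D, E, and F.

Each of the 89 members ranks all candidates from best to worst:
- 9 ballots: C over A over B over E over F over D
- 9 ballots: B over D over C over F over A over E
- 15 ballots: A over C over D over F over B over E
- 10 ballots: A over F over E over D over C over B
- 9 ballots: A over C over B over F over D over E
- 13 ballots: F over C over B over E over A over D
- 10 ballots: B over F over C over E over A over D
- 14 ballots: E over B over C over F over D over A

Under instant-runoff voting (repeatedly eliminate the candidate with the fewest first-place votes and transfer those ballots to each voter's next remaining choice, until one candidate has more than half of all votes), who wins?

B

Round 1: A 34, B 19, C 9, D 0, E 14, F 13. D eliminated.
Round 2: A 34, B 19, C 9, E 14, F 13. C eliminated.
Round 3: A 43, B 19, E 14, F 13. F eliminated.
Round 4: A 43, B 32, E 14. E eliminated.
Round 5: A 43, B 46. B has a majority (≥45).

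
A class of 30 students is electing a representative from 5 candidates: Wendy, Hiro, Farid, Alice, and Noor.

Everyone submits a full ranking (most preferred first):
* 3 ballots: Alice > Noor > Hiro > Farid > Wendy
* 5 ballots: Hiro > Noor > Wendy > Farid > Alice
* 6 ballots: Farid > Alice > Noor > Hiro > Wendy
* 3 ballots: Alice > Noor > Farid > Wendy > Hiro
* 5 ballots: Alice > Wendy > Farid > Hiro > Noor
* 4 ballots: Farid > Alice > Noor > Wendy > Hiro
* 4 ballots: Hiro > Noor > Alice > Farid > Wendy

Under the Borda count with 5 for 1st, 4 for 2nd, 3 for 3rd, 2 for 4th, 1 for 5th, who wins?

Alice

Wendy: 3×1 + 5×3 + 6×1 + 3×2 + 5×4 + 4×2 + 4×1 = 62
Hiro: 3×3 + 5×5 + 6×2 + 3×1 + 5×2 + 4×1 + 4×5 = 83
Farid: 3×2 + 5×2 + 6×5 + 3×3 + 5×3 + 4×5 + 4×2 = 98
Alice: 3×5 + 5×1 + 6×4 + 3×5 + 5×5 + 4×4 + 4×3 = 112
Noor: 3×4 + 5×4 + 6×3 + 3×4 + 5×1 + 4×3 + 4×4 = 95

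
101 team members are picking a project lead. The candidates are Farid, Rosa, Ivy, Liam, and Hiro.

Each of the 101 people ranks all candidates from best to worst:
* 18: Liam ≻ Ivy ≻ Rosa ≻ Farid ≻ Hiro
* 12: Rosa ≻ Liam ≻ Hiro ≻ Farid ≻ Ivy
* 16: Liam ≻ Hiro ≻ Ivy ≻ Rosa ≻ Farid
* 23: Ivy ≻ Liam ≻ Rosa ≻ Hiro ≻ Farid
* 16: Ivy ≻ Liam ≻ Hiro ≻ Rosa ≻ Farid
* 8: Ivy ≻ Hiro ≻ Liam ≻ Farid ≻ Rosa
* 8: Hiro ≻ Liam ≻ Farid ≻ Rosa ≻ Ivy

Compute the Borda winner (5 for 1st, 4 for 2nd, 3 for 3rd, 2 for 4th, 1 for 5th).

Farid: 18×2 + 12×2 + 16×1 + 23×1 + 16×1 + 8×2 + 8×3 = 155
Rosa: 18×3 + 12×5 + 16×2 + 23×3 + 16×2 + 8×1 + 8×2 = 271
Ivy: 18×4 + 12×1 + 16×3 + 23×5 + 16×5 + 8×5 + 8×1 = 375
Liam: 18×5 + 12×4 + 16×5 + 23×4 + 16×4 + 8×3 + 8×4 = 430
Hiro: 18×1 + 12×3 + 16×4 + 23×2 + 16×3 + 8×4 + 8×5 = 284

Liam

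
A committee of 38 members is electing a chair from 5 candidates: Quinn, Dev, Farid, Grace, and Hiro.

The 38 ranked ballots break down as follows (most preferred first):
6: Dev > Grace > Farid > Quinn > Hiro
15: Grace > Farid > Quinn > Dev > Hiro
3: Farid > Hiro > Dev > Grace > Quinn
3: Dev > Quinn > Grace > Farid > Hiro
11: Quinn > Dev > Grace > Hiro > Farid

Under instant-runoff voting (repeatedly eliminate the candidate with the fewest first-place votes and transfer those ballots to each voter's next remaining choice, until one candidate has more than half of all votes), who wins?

Dev

Round 1: Quinn 11, Dev 9, Farid 3, Grace 15, Hiro 0. Hiro eliminated.
Round 2: Quinn 11, Dev 9, Farid 3, Grace 15. Farid eliminated.
Round 3: Quinn 11, Dev 12, Grace 15. Quinn eliminated.
Round 4: Dev 23, Grace 15. Dev has a majority (≥20).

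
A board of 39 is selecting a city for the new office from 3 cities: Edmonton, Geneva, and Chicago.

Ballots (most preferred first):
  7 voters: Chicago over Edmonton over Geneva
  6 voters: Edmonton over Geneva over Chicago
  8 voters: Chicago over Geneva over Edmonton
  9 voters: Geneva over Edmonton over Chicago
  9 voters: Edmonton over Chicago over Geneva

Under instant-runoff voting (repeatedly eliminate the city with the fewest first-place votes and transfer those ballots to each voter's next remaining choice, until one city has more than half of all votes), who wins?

Round 1: Edmonton 15, Geneva 9, Chicago 15. Geneva eliminated.
Round 2: Edmonton 24, Chicago 15. Edmonton has a majority (≥20).

Edmonton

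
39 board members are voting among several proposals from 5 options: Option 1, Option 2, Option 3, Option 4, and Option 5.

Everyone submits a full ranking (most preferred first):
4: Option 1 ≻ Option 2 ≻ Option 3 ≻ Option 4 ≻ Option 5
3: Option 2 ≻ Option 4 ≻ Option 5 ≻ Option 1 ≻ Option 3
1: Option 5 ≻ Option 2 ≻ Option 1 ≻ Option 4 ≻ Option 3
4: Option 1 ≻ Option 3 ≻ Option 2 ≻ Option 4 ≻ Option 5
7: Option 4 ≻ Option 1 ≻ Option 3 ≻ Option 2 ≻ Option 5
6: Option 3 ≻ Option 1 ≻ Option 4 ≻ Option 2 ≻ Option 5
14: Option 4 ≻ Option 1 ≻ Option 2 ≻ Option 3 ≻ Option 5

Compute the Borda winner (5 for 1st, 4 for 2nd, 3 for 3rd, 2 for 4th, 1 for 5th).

Option 1

Option 1: 4×5 + 3×2 + 1×3 + 4×5 + 7×4 + 6×4 + 14×4 = 157
Option 2: 4×4 + 3×5 + 1×4 + 4×3 + 7×2 + 6×2 + 14×3 = 115
Option 3: 4×3 + 3×1 + 1×1 + 4×4 + 7×3 + 6×5 + 14×2 = 111
Option 4: 4×2 + 3×4 + 1×2 + 4×2 + 7×5 + 6×3 + 14×5 = 153
Option 5: 4×1 + 3×3 + 1×5 + 4×1 + 7×1 + 6×1 + 14×1 = 49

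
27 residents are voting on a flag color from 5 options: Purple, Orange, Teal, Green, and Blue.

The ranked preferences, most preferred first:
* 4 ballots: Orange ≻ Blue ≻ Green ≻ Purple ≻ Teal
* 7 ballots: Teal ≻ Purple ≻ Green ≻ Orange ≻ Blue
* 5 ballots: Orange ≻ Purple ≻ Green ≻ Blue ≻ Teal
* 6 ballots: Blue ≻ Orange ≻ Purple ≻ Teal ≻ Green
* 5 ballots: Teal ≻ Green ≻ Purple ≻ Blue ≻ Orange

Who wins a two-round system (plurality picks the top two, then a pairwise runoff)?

Orange

Round 1 first-place votes: Purple 0, Orange 9, Teal 12, Green 0, Blue 6. Teal and Orange advance.
Runoff: Teal is ranked above Orange on 12 ballots, Orange above Teal on 15.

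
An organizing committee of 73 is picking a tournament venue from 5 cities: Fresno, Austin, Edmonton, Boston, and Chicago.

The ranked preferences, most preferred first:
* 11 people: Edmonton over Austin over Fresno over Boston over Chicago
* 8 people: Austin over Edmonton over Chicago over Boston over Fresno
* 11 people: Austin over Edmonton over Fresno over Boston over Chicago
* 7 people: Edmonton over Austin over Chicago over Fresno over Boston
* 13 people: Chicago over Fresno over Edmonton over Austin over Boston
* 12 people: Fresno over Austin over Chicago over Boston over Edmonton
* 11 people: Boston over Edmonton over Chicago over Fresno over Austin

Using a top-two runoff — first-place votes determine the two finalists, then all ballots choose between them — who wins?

Edmonton

Round 1 first-place votes: Fresno 12, Austin 19, Edmonton 18, Boston 11, Chicago 13. Austin and Edmonton advance.
Runoff: Austin is ranked above Edmonton on 31 ballots, Edmonton above Austin on 42.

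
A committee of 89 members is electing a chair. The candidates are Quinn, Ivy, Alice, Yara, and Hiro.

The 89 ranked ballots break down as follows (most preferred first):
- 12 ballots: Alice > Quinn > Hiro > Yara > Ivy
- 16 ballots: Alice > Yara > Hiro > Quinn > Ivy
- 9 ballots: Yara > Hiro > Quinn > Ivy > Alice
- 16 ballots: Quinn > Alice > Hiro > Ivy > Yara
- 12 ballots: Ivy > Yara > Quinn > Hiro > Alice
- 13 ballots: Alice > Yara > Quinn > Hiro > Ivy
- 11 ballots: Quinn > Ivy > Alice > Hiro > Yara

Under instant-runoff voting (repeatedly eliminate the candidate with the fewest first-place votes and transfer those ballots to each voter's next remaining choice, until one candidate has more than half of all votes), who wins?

Quinn

Round 1: Quinn 27, Ivy 12, Alice 41, Yara 9, Hiro 0. Hiro eliminated.
Round 2: Quinn 27, Ivy 12, Alice 41, Yara 9. Yara eliminated.
Round 3: Quinn 36, Ivy 12, Alice 41. Ivy eliminated.
Round 4: Quinn 48, Alice 41. Quinn has a majority (≥45).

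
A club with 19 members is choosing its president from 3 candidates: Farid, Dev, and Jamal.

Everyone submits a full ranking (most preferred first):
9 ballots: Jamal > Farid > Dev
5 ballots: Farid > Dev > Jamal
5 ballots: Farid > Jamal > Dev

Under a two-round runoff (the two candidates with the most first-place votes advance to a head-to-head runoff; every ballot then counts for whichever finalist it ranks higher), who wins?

Round 1 first-place votes: Farid 10, Dev 0, Jamal 9. Farid and Jamal advance.
Runoff: Farid is ranked above Jamal on 10 ballots, Jamal above Farid on 9.

Farid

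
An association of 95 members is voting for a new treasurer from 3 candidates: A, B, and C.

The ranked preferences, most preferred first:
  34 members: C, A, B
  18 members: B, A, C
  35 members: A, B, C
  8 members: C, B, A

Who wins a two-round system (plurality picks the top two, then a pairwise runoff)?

A

Round 1 first-place votes: A 35, B 18, C 42. C and A advance.
Runoff: C is ranked above A on 42 ballots, A above C on 53.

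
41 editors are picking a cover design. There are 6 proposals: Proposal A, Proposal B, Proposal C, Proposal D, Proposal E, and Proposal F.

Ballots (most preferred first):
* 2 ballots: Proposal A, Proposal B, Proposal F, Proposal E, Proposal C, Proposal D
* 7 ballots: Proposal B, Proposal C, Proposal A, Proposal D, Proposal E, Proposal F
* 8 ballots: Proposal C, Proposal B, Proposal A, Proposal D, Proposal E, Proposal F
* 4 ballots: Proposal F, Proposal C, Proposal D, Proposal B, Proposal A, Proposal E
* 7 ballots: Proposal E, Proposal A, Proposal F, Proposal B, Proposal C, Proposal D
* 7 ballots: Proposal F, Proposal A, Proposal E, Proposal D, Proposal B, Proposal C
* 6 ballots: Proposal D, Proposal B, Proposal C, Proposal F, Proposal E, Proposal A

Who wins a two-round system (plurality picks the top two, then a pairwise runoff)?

Round 1 first-place votes: Proposal A 2, Proposal B 7, Proposal C 8, Proposal D 6, Proposal E 7, Proposal F 11. Proposal F and Proposal C advance.
Runoff: Proposal F is ranked above Proposal C on 20 ballots, Proposal C above Proposal F on 21.

Proposal C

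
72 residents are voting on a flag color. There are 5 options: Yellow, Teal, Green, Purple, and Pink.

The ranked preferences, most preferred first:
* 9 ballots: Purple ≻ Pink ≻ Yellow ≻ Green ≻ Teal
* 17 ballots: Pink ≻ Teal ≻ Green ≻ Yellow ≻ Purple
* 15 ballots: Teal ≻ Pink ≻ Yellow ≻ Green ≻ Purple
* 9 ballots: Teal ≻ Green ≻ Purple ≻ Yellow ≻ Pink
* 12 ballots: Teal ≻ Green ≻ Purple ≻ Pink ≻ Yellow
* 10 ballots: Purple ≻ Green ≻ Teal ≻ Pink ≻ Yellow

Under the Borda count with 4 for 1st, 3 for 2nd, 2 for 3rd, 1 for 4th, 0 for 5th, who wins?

Yellow: 9×2 + 17×1 + 15×2 + 9×1 + 12×0 + 10×0 = 74
Teal: 9×0 + 17×3 + 15×4 + 9×4 + 12×4 + 10×2 = 215
Green: 9×1 + 17×2 + 15×1 + 9×3 + 12×3 + 10×3 = 151
Purple: 9×4 + 17×0 + 15×0 + 9×2 + 12×2 + 10×4 = 118
Pink: 9×3 + 17×4 + 15×3 + 9×0 + 12×1 + 10×1 = 162

Teal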